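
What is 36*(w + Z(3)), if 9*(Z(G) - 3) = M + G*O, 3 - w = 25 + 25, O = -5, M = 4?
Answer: -1628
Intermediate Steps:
w = -47 (w = 3 - (25 + 25) = 3 - 1*50 = 3 - 50 = -47)
Z(G) = 31/9 - 5*G/9 (Z(G) = 3 + (4 + G*(-5))/9 = 3 + (4 - 5*G)/9 = 3 + (4/9 - 5*G/9) = 31/9 - 5*G/9)
36*(w + Z(3)) = 36*(-47 + (31/9 - 5/9*3)) = 36*(-47 + (31/9 - 5/3)) = 36*(-47 + 16/9) = 36*(-407/9) = -1628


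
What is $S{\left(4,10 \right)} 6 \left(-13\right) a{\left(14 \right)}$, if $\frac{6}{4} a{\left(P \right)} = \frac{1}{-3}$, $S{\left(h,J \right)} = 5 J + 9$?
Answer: $\frac{3068}{3} \approx 1022.7$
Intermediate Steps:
$S{\left(h,J \right)} = 9 + 5 J$
$a{\left(P \right)} = - \frac{2}{9}$ ($a{\left(P \right)} = \frac{2}{3 \left(-3\right)} = \frac{2}{3} \left(- \frac{1}{3}\right) = - \frac{2}{9}$)
$S{\left(4,10 \right)} 6 \left(-13\right) a{\left(14 \right)} = \left(9 + 5 \cdot 10\right) 6 \left(-13\right) \left(- \frac{2}{9}\right) = \left(9 + 50\right) \left(-78\right) \left(- \frac{2}{9}\right) = 59 \left(-78\right) \left(- \frac{2}{9}\right) = \left(-4602\right) \left(- \frac{2}{9}\right) = \frac{3068}{3}$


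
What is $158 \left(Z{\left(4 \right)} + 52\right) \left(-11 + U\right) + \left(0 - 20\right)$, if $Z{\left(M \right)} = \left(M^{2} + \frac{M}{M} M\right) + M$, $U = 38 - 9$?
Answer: $216124$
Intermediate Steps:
$U = 29$
$Z{\left(M \right)} = M^{2} + 2 M$ ($Z{\left(M \right)} = \left(M^{2} + 1 M\right) + M = \left(M^{2} + M\right) + M = \left(M + M^{2}\right) + M = M^{2} + 2 M$)
$158 \left(Z{\left(4 \right)} + 52\right) \left(-11 + U\right) + \left(0 - 20\right) = 158 \left(4 \left(2 + 4\right) + 52\right) \left(-11 + 29\right) + \left(0 - 20\right) = 158 \left(4 \cdot 6 + 52\right) 18 + \left(0 - 20\right) = 158 \left(24 + 52\right) 18 - 20 = 158 \cdot 76 \cdot 18 - 20 = 158 \cdot 1368 - 20 = 216144 - 20 = 216124$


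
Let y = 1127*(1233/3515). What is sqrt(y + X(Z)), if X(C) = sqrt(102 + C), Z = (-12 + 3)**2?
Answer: sqrt(4884412365 + 12355225*sqrt(183))/3515 ≈ 20.220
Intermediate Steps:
Z = 81 (Z = (-9)**2 = 81)
y = 1389591/3515 (y = 1127*(1233*(1/3515)) = 1127*(1233/3515) = 1389591/3515 ≈ 395.33)
sqrt(y + X(Z)) = sqrt(1389591/3515 + sqrt(102 + 81)) = sqrt(1389591/3515 + sqrt(183))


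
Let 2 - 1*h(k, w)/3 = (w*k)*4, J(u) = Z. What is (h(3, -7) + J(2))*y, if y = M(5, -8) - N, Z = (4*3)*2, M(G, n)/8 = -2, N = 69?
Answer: -23970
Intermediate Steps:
M(G, n) = -16 (M(G, n) = 8*(-2) = -16)
Z = 24 (Z = 12*2 = 24)
y = -85 (y = -16 - 1*69 = -16 - 69 = -85)
J(u) = 24
h(k, w) = 6 - 12*k*w (h(k, w) = 6 - 3*w*k*4 = 6 - 3*k*w*4 = 6 - 12*k*w)
(h(3, -7) + J(2))*y = ((6 - 12*3*(-7)) + 24)*(-85) = ((6 + 252) + 24)*(-85) = (258 + 24)*(-85) = 282*(-85) = -23970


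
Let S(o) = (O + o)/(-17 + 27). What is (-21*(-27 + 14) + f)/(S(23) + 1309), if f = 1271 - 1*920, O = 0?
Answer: 2080/4371 ≈ 0.47586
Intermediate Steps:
f = 351 (f = 1271 - 920 = 351)
S(o) = o/10 (S(o) = (0 + o)/(-17 + 27) = o/10)
(-21*(-27 + 14) + f)/(S(23) + 1309) = (-21*(-27 + 14) + 351)/((1/10)*23 + 1309) = (-21*(-13) + 351)/(23/10 + 1309) = (273 + 351)/(13113/10) = 624*(10/13113) = 2080/4371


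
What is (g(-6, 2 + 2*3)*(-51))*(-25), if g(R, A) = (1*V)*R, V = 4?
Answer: -30600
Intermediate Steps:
g(R, A) = 4*R (g(R, A) = (1*4)*R = 4*R)
(g(-6, 2 + 2*3)*(-51))*(-25) = ((4*(-6))*(-51))*(-25) = -24*(-51)*(-25) = 1224*(-25) = -30600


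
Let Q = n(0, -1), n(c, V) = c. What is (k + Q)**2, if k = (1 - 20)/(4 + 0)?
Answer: 361/16 ≈ 22.563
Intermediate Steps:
Q = 0
k = -19/4 ≈ -4.7500
(k + Q)**2 = (-19/4 + 0)**2 = (-19/4)**2 = 361/16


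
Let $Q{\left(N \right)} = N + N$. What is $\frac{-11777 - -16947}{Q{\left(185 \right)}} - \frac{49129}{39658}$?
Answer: $\frac{18685413}{1467346} \approx 12.734$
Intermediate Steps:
$Q{\left(N \right)} = 2 N$
$\frac{-11777 - -16947}{Q{\left(185 \right)}} - \frac{49129}{39658} = \frac{-11777 - -16947}{2 \cdot 185} - \frac{49129}{39658} = \frac{-11777 + 16947}{370} - \frac{49129}{39658} = 5170 \cdot \frac{1}{370} - \frac{49129}{39658} = \frac{517}{37} - \frac{49129}{39658} = \frac{18685413}{1467346}$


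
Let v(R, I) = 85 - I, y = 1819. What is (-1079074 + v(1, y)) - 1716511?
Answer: -2797319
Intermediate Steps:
(-1079074 + v(1, y)) - 1716511 = (-1079074 + (85 - 1*1819)) - 1716511 = (-1079074 + (85 - 1819)) - 1716511 = (-1079074 - 1734) - 1716511 = -1080808 - 1716511 = -2797319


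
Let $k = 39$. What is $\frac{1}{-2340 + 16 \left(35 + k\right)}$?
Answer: $- \frac{1}{1156} \approx -0.00086505$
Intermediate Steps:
$\frac{1}{-2340 + 16 \left(35 + k\right)} = \frac{1}{-2340 + 16 \left(35 + 39\right)} = \frac{1}{-2340 + 16 \cdot 74} = \frac{1}{-2340 + 1184} = \frac{1}{-1156} = - \frac{1}{1156}$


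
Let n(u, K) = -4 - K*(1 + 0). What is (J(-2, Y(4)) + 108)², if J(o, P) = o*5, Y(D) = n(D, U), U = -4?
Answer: 9604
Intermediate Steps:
n(u, K) = -4 - K
Y(D) = 0 (Y(D) = -4 - 1*(-4) = -4 + 4 = 0)
J(o, P) = 5*o
(J(-2, Y(4)) + 108)² = (5*(-2) + 108)² = (-10 + 108)² = 98² = 9604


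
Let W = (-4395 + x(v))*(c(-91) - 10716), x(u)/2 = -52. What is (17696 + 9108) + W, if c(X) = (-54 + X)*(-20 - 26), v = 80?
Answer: 18229758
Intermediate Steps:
x(u) = -104 (x(u) = 2*(-52) = -104)
c(X) = 2484 - 46*X (c(X) = (-54 + X)*(-46) = 2484 - 46*X)
W = 18202954 (W = (-4395 - 104)*((2484 - 46*(-91)) - 10716) = -4499*((2484 + 4186) - 10716) = -4499*(6670 - 10716) = -4499*(-4046) = 18202954)
(17696 + 9108) + W = (17696 + 9108) + 18202954 = 26804 + 18202954 = 18229758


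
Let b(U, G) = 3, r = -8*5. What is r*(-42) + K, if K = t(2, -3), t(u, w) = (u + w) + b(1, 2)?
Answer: 1682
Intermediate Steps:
r = -40
t(u, w) = 3 + u + w (t(u, w) = (u + w) + 3 = 3 + u + w)
K = 2 (K = 3 + 2 - 3 = 2)
r*(-42) + K = -40*(-42) + 2 = 1680 + 2 = 1682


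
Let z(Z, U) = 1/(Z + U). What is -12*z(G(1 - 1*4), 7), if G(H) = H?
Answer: -3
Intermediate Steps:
z(Z, U) = 1/(U + Z)
-12*z(G(1 - 1*4), 7) = -12/(7 + (1 - 1*4)) = -12/(7 + (1 - 4)) = -12/(7 - 3) = -12/4 = -12*1/4 = -3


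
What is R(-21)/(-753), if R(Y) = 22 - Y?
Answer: -43/753 ≈ -0.057105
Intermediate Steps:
R(-21)/(-753) = (22 - 1*(-21))/(-753) = (22 + 21)*(-1/753) = 43*(-1/753) = -43/753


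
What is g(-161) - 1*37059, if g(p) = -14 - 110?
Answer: -37183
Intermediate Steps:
g(p) = -124
g(-161) - 1*37059 = -124 - 1*37059 = -124 - 37059 = -37183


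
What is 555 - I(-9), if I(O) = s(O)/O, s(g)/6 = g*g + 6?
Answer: 613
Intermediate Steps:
s(g) = 36 + 6*g² (s(g) = 6*(g*g + 6) = 6*(g² + 6) = 6*(6 + g²) = 36 + 6*g²)
I(O) = (36 + 6*O²)/O
555 - I(-9) = 555 - (6*(-9) + 36/(-9)) = 555 - (-54 + 36*(-⅑)) = 555 - (-54 - 4) = 555 - 1*(-58) = 555 + 58 = 613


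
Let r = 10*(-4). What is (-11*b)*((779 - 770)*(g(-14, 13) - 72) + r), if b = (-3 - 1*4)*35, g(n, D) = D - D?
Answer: -1854160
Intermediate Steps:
g(n, D) = 0
b = -245 (b = (-3 - 4)*35 = -7*35 = -245)
r = -40
(-11*b)*((779 - 770)*(g(-14, 13) - 72) + r) = (-11*(-245))*((779 - 770)*(0 - 72) - 40) = 2695*(9*(-72) - 40) = 2695*(-648 - 40) = 2695*(-688) = -1854160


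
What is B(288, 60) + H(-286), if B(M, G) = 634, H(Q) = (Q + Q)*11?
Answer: -5658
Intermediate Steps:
H(Q) = 22*Q (H(Q) = (2*Q)*11 = 22*Q)
B(288, 60) + H(-286) = 634 + 22*(-286) = 634 - 6292 = -5658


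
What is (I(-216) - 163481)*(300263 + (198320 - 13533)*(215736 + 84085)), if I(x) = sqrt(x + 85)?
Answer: -9057390711120590 + 55403323390*I*sqrt(131) ≈ -9.0574e+15 + 6.3412e+11*I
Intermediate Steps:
I(x) = sqrt(85 + x)
(I(-216) - 163481)*(300263 + (198320 - 13533)*(215736 + 84085)) = (sqrt(85 - 216) - 163481)*(300263 + (198320 - 13533)*(215736 + 84085)) = (sqrt(-131) - 163481)*(300263 + 184787*299821) = (I*sqrt(131) - 163481)*(300263 + 55403023127) = (-163481 + I*sqrt(131))*55403323390 = -9057390711120590 + 55403323390*I*sqrt(131)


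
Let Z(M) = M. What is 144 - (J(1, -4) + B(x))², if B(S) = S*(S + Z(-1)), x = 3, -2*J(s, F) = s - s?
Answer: 108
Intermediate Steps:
J(s, F) = 0 (J(s, F) = -(s - s)/2 = -½*0 = 0)
B(S) = S*(-1 + S) (B(S) = S*(S - 1) = S*(-1 + S))
144 - (J(1, -4) + B(x))² = 144 - (0 + 3*(-1 + 3))² = 144 - (0 + 3*2)² = 144 - (0 + 6)² = 144 - 1*6² = 144 - 1*36 = 144 - 36 = 108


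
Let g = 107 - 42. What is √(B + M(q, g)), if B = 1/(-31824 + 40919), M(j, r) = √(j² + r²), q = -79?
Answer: √(9095 + 82719025*√10466)/9095 ≈ 10.115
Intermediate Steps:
g = 65
B = 1/9095 ≈ 0.00010995
√(B + M(q, g)) = √(1/9095 + √((-79)² + 65²)) = √(1/9095 + √(6241 + 4225)) = √(1/9095 + √10466)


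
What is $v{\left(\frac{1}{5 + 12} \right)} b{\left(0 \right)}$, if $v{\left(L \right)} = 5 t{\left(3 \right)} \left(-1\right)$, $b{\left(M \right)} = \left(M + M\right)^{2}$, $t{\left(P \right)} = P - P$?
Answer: $0$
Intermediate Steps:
$t{\left(P \right)} = 0$
$b{\left(M \right)} = 4 M^{2}$ ($b{\left(M \right)} = \left(2 M\right)^{2} = 4 M^{2}$)
$v{\left(L \right)} = 0$ ($v{\left(L \right)} = 5 \cdot 0 \left(-1\right) = 0 \left(-1\right) = 0$)
$v{\left(\frac{1}{5 + 12} \right)} b{\left(0 \right)} = 0 \cdot 4 \cdot 0^{2} = 0 \cdot 4 \cdot 0 = 0 \cdot 0 = 0$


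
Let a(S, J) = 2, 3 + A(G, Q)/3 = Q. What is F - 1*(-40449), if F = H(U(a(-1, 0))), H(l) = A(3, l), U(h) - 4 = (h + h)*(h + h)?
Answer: 40500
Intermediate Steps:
A(G, Q) = -9 + 3*Q
U(h) = 4 + 4*h² (U(h) = 4 + (h + h)*(h + h) = 4 + (2*h)*(2*h) = 4 + 4*h²)
H(l) = -9 + 3*l
F = 51 (F = -9 + 3*(4 + 4*2²) = -9 + 3*(4 + 4*4) = -9 + 3*(4 + 16) = -9 + 3*20 = -9 + 60 = 51)
F - 1*(-40449) = 51 - 1*(-40449) = 51 + 40449 = 40500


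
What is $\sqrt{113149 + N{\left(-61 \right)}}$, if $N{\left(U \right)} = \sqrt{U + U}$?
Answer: $\sqrt{113149 + i \sqrt{122}} \approx 336.38 + 0.016 i$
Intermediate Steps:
$N{\left(U \right)} = \sqrt{2} \sqrt{U}$ ($N{\left(U \right)} = \sqrt{2 U} = \sqrt{2} \sqrt{U}$)
$\sqrt{113149 + N{\left(-61 \right)}} = \sqrt{113149 + \sqrt{2} \sqrt{-61}} = \sqrt{113149 + \sqrt{2} i \sqrt{61}} = \sqrt{113149 + i \sqrt{122}}$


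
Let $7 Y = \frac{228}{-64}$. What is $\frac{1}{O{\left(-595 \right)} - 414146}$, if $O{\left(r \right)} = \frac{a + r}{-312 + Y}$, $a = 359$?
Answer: $- \frac{35001}{14495497714} \approx -2.4146 \cdot 10^{-6}$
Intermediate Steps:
$Y = - \frac{57}{112}$ ($Y = \frac{228 \frac{1}{-64}}{7} = \frac{228 \left(- \frac{1}{64}\right)}{7} = \frac{1}{7} \left(- \frac{57}{16}\right) = - \frac{57}{112} \approx -0.50893$)
$O{\left(r \right)} = - \frac{40208}{35001} - \frac{112 r}{35001}$ ($O{\left(r \right)} = \frac{359 + r}{-312 - \frac{57}{112}} = \frac{359 + r}{- \frac{35001}{112}} = \left(359 + r\right) \left(- \frac{112}{35001}\right) = - \frac{40208}{35001} - \frac{112 r}{35001}$)
$\frac{1}{O{\left(-595 \right)} - 414146} = \frac{1}{\left(- \frac{40208}{35001} - - \frac{66640}{35001}\right) - 414146} = \frac{1}{\left(- \frac{40208}{35001} + \frac{66640}{35001}\right) - 414146} = \frac{1}{\frac{26432}{35001} - 414146} = \frac{1}{- \frac{14495497714}{35001}} = - \frac{35001}{14495497714}$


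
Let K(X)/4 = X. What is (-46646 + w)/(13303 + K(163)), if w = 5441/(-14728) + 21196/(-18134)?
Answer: -6229255166187/1863533619080 ≈ -3.3427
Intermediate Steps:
K(X) = 4*X
w = -205420891/133538776 (w = 5441*(-1/14728) + 21196*(-1/18134) = -5441/14728 - 10598/9067 = -205420891/133538776 ≈ -1.5383)
(-46646 + w)/(13303 + K(163)) = (-46646 - 205420891/133538776)/(13303 + 4*163) = -6229255166187/(133538776*(13303 + 652)) = -6229255166187/133538776/13955 = -6229255166187/133538776*1/13955 = -6229255166187/1863533619080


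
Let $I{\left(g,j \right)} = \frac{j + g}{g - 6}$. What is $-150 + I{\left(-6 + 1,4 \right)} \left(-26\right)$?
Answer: $- \frac{1676}{11} \approx -152.36$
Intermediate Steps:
$I{\left(g,j \right)} = \frac{g + j}{-6 + g}$
$-150 + I{\left(-6 + 1,4 \right)} \left(-26\right) = -150 + \frac{\left(-6 + 1\right) + 4}{-6 + \left(-6 + 1\right)} \left(-26\right) = -150 + \frac{-5 + 4}{-6 - 5} \left(-26\right) = -150 + \frac{1}{-11} \left(-1\right) \left(-26\right) = -150 + \left(- \frac{1}{11}\right) \left(-1\right) \left(-26\right) = -150 + \frac{1}{11} \left(-26\right) = -150 - \frac{26}{11} = - \frac{1676}{11}$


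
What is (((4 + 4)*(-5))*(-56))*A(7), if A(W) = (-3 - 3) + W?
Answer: 2240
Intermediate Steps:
A(W) = -6 + W
(((4 + 4)*(-5))*(-56))*A(7) = (((4 + 4)*(-5))*(-56))*(-6 + 7) = ((8*(-5))*(-56))*1 = -40*(-56)*1 = 2240*1 = 2240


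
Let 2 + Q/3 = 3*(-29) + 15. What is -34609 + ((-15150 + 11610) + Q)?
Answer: -38371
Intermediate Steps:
Q = -222 (Q = -6 + 3*(3*(-29) + 15) = -6 + 3*(-87 + 15) = -6 + 3*(-72) = -6 - 216 = -222)
-34609 + ((-15150 + 11610) + Q) = -34609 + ((-15150 + 11610) - 222) = -34609 + (-3540 - 222) = -34609 - 3762 = -38371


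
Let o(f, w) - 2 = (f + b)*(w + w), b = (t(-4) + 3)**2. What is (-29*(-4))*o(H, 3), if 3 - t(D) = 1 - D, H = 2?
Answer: 2320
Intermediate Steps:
t(D) = 2 + D (t(D) = 3 - (1 - D) = 3 + (-1 + D) = 2 + D)
b = 1 (b = ((2 - 4) + 3)**2 = (-2 + 3)**2 = 1**2 = 1)
o(f, w) = 2 + 2*w*(1 + f) (o(f, w) = 2 + (f + 1)*(w + w) = 2 + (1 + f)*(2*w) = 2 + 2*w*(1 + f))
(-29*(-4))*o(H, 3) = (-29*(-4))*(2 + 2*3 + 2*2*3) = 116*(2 + 6 + 12) = 116*20 = 2320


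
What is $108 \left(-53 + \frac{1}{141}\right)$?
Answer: $- \frac{268992}{47} \approx -5723.2$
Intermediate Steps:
$108 \left(-53 + \frac{1}{141}\right) = 108 \left(- \frac{7472}{141}\right) = - \frac{268992}{47}$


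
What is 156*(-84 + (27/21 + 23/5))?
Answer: -426504/35 ≈ -12186.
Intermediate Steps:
156*(-84 + (27/21 + 23/5)) = 156*(-84 + (27*(1/21) + 23*(⅕))) = 156*(-84 + (9/7 + 23/5)) = 156*(-84 + 206/35) = 156*(-2734/35) = -426504/35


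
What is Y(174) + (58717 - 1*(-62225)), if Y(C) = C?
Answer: 121116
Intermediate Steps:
Y(174) + (58717 - 1*(-62225)) = 174 + (58717 - 1*(-62225)) = 174 + (58717 + 62225) = 174 + 120942 = 121116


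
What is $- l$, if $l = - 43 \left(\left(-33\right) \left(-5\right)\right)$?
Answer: $7095$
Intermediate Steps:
$l = -7095$ ($l = \left(-43\right) 165 = -7095$)
$- l = \left(-1\right) \left(-7095\right) = 7095$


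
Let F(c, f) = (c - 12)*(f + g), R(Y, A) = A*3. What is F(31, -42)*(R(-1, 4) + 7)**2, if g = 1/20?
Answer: -5754701/20 ≈ -2.8774e+5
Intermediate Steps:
g = 1/20 ≈ 0.050000
R(Y, A) = 3*A
F(c, f) = (-12 + c)*(1/20 + f) (F(c, f) = (c - 12)*(f + 1/20) = (-12 + c)*(1/20 + f))
F(31, -42)*(R(-1, 4) + 7)**2 = (-3/5 - 12*(-42) + (1/20)*31 + 31*(-42))*(3*4 + 7)**2 = (-3/5 + 504 + 31/20 - 1302)*(12 + 7)**2 = -15941/20*19**2 = -15941/20*361 = -5754701/20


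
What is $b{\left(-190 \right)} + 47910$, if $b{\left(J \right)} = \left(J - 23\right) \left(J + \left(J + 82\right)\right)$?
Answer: $111384$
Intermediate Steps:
$b{\left(J \right)} = \left(-23 + J\right) \left(82 + 2 J\right)$ ($b{\left(J \right)} = \left(-23 + J\right) \left(J + \left(82 + J\right)\right) = \left(-23 + J\right) \left(82 + 2 J\right)$)
$b{\left(-190 \right)} + 47910 = \left(-1886 + 2 \left(-190\right)^{2} + 36 \left(-190\right)\right) + 47910 = \left(-1886 + 2 \cdot 36100 - 6840\right) + 47910 = \left(-1886 + 72200 - 6840\right) + 47910 = 63474 + 47910 = 111384$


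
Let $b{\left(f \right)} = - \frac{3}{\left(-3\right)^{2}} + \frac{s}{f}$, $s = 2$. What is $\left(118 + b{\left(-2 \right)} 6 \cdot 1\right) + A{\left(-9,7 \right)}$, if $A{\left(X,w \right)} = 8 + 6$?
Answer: $124$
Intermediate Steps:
$b{\left(f \right)} = - \frac{1}{3} + \frac{2}{f}$ ($b{\left(f \right)} = - \frac{3}{\left(-3\right)^{2}} + \frac{2}{f} = - \frac{3}{9} + \frac{2}{f} = \left(-3\right) \frac{1}{9} + \frac{2}{f} = - \frac{1}{3} + \frac{2}{f}$)
$A{\left(X,w \right)} = 14$
$\left(118 + b{\left(-2 \right)} 6 \cdot 1\right) + A{\left(-9,7 \right)} = \left(118 + \frac{6 - -2}{3 \left(-2\right)} 6 \cdot 1\right) + 14 = \left(118 + \frac{1}{3} \left(- \frac{1}{2}\right) \left(6 + 2\right) 6 \cdot 1\right) + 14 = \left(118 + \frac{1}{3} \left(- \frac{1}{2}\right) 8 \cdot 6 \cdot 1\right) + 14 = \left(118 + \left(- \frac{4}{3}\right) 6 \cdot 1\right) + 14 = \left(118 - 8\right) + 14 = 110 + 14 = 124$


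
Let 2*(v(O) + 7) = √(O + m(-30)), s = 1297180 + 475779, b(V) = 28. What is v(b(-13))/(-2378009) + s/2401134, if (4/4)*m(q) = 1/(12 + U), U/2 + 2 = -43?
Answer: 4216129266569/5709918262206 - √170274/370969404 ≈ 0.73839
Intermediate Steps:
U = -90 (U = -4 + 2*(-43) = -4 - 86 = -90)
m(q) = -1/78 (m(q) = 1/(12 - 90) = 1/(-78) = -1/78)
s = 1772959
v(O) = -7 + √(-1/78 + O)/2 (v(O) = -7 + √(O - 1/78)/2 = -7 + √(-1/78 + O)/2)
v(b(-13))/(-2378009) + s/2401134 = (-7 + √(-78 + 6084*28)/156)/(-2378009) + 1772959/2401134 = (-7 + √(-78 + 170352)/156)*(-1/2378009) + 1772959*(1/2401134) = (-7 + √170274/156)*(-1/2378009) + 1772959/2401134 = (7/2378009 - √170274/370969404) + 1772959/2401134 = 4216129266569/5709918262206 - √170274/370969404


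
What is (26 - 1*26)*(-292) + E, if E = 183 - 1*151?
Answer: 32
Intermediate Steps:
E = 32 (E = 183 - 151 = 32)
(26 - 1*26)*(-292) + E = (26 - 1*26)*(-292) + 32 = (26 - 26)*(-292) + 32 = 0*(-292) + 32 = 0 + 32 = 32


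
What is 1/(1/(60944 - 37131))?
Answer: 23813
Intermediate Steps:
1/(1/(60944 - 37131)) = 1/(1/23813) = 23813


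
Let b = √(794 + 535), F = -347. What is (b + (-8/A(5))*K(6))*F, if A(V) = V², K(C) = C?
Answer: 16656/25 - 347*√1329 ≈ -11984.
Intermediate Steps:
b = √1329 ≈ 36.455
(b + (-8/A(5))*K(6))*F = (√1329 - 8/(5²)*6)*(-347) = (√1329 - 8/25*6)*(-347) = (√1329 - 48/25)*(-347) = (-48/25 + √1329)*(-347) = 16656/25 - 347*√1329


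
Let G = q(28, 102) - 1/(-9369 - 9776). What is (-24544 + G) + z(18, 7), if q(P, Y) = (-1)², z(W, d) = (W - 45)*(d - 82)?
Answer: -431107109/19145 ≈ -22518.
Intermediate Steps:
z(W, d) = (-82 + d)*(-45 + W) (z(W, d) = (-45 + W)*(-82 + d) = (-82 + d)*(-45 + W))
q(P, Y) = 1
G = 19146/19145 (G = 1 - 1/(-9369 - 9776) = 1 - 1/(-19145) = 1 - 1*(-1/19145) = 1 + 1/19145 = 19146/19145 ≈ 1.0001)
(-24544 + G) + z(18, 7) = (-24544 + 19146/19145) + (3690 - 82*18 - 45*7 + 18*7) = -469875734/19145 + (3690 - 1476 - 315 + 126) = -469875734/19145 + 2025 = -431107109/19145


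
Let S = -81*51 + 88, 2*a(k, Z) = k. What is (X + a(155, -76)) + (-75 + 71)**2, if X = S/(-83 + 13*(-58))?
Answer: 164605/1674 ≈ 98.330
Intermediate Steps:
a(k, Z) = k/2
S = -4043 (S = -4131 + 88 = -4043)
X = 4043/837 (X = -4043/(-83 + 13*(-58)) = -4043/(-83 - 754) = -4043/(-837) = -4043*(-1/837) = 4043/837 ≈ 4.8303)
(X + a(155, -76)) + (-75 + 71)**2 = (4043/837 + (1/2)*155) + (-75 + 71)**2 = (4043/837 + 155/2) + (-4)**2 = 137821/1674 + 16 = 164605/1674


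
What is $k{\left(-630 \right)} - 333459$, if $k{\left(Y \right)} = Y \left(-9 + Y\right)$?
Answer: $69111$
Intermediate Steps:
$k{\left(-630 \right)} - 333459 = - 630 \left(-9 - 630\right) - 333459 = \left(-630\right) \left(-639\right) - 333459 = 402570 - 333459 = 69111$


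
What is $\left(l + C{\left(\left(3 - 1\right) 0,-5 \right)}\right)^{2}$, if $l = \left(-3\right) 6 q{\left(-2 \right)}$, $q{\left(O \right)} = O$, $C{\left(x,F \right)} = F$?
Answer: $961$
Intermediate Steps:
$l = 36$ ($l = \left(-3\right) 6 \left(-2\right) = \left(-18\right) \left(-2\right) = 36$)
$\left(l + C{\left(\left(3 - 1\right) 0,-5 \right)}\right)^{2} = \left(36 - 5\right)^{2} = 31^{2} = 961$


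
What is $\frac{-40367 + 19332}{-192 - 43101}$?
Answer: $\frac{21035}{43293} \approx 0.48588$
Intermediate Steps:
$\frac{-40367 + 19332}{-192 - 43101} = - \frac{21035}{-43293} = \left(-21035\right) \left(- \frac{1}{43293}\right) = \frac{21035}{43293}$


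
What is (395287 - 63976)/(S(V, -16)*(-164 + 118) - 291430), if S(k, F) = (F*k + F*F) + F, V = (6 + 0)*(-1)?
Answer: -331311/306886 ≈ -1.0796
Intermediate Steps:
V = -6 (V = 6*(-1) = -6)
S(k, F) = F + F² + F*k (S(k, F) = (F*k + F²) + F = (F² + F*k) + F = F + F² + F*k)
(395287 - 63976)/(S(V, -16)*(-164 + 118) - 291430) = (395287 - 63976)/((-16*(1 - 16 - 6))*(-164 + 118) - 291430) = 331311/(-16*(-21)*(-46) - 291430) = 331311/(336*(-46) - 291430) = 331311/(-15456 - 291430) = 331311/(-306886) = 331311*(-1/306886) = -331311/306886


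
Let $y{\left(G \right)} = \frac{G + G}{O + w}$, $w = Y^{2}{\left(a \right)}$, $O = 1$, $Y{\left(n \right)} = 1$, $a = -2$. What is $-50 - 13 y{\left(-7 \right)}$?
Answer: $41$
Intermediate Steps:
$w = 1$ ($w = 1^{2} = 1$)
$y{\left(G \right)} = G$ ($y{\left(G \right)} = \frac{G + G}{1 + 1} = \frac{2 G}{2} = 2 G \frac{1}{2} = G$)
$-50 - 13 y{\left(-7 \right)} = -50 - -91 = -50 + 91 = 41$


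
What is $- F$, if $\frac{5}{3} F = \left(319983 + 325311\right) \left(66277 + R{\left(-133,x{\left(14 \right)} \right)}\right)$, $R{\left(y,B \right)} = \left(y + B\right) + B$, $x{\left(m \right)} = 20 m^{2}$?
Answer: $- \frac{143224293888}{5} \approx -2.8645 \cdot 10^{10}$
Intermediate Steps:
$R{\left(y,B \right)} = y + 2 B$ ($R{\left(y,B \right)} = \left(B + y\right) + B = y + 2 B$)
$F = \frac{143224293888}{5}$ ($F = \frac{3 \left(319983 + 325311\right) \left(66277 - \left(133 - 2 \cdot 20 \cdot 14^{2}\right)\right)}{5} = \frac{3 \cdot 645294 \left(66277 - \left(133 - 2 \cdot 20 \cdot 196\right)\right)}{5} = \frac{3 \cdot 645294 \left(66277 + \left(-133 + 2 \cdot 3920\right)\right)}{5} = \frac{3 \cdot 645294 \left(66277 + \left(-133 + 7840\right)\right)}{5} = \frac{3 \cdot 645294 \left(66277 + 7707\right)}{5} = \frac{3 \cdot 645294 \cdot 73984}{5} = \frac{3}{5} \cdot 47741431296 = \frac{143224293888}{5} \approx 2.8645 \cdot 10^{10}$)
$- F = \left(-1\right) \frac{143224293888}{5} = - \frac{143224293888}{5}$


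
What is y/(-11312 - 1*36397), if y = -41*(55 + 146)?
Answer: 2747/15903 ≈ 0.17273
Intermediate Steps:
y = -8241 (y = -41*201 = -8241)
y/(-11312 - 1*36397) = -8241/(-11312 - 1*36397) = -8241/(-11312 - 36397) = -8241/(-47709) = -8241*(-1/47709) = 2747/15903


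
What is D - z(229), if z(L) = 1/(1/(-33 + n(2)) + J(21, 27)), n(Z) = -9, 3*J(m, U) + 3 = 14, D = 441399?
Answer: 22511335/51 ≈ 4.4140e+5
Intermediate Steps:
J(m, U) = 11/3 (J(m, U) = -1 + (⅓)*14 = -1 + 14/3 = 11/3)
z(L) = 14/51 (z(L) = 1/(1/(-33 - 9) + 11/3) = 1/(1/(-42) + 11/3) = 1/(-1/42 + 11/3) = 1/(51/14) = 14/51)
D - z(229) = 441399 - 1*14/51 = 441399 - 14/51 = 22511335/51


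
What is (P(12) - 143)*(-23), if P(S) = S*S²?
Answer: -36455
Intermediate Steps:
P(S) = S³
(P(12) - 143)*(-23) = (12³ - 143)*(-23) = (1728 - 143)*(-23) = 1585*(-23) = -36455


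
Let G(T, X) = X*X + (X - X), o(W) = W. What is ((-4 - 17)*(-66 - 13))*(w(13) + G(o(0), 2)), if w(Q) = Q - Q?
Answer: 6636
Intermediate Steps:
w(Q) = 0
G(T, X) = X² (G(T, X) = X² + 0 = X²)
((-4 - 17)*(-66 - 13))*(w(13) + G(o(0), 2)) = ((-4 - 17)*(-66 - 13))*(0 + 2²) = (-21*(-79))*(0 + 4) = 1659*4 = 6636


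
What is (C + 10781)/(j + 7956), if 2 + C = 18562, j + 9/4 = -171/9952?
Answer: 292001632/79155549 ≈ 3.6890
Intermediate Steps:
j = -22563/9952 (j = -9/4 - 171/9952 = -22563/9952 ≈ -2.2672)
C = 18560 (C = -2 + 18562 = 18560)
(C + 10781)/(j + 7956) = (18560 + 10781)/(-22563/9952 + 7956) = 29341/(79155549/9952) = 29341*(9952/79155549) = 292001632/79155549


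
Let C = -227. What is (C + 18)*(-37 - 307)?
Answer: 71896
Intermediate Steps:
(C + 18)*(-37 - 307) = (-227 + 18)*(-37 - 307) = -209*(-344) = 71896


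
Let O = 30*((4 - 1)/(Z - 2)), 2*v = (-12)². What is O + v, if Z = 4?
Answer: 117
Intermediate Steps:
v = 72 (v = (½)*(-12)² = (½)*144 = 72)
O = 45 (O = 30*((4 - 1)/(4 - 2)) = 30*(3/2) = 45)
O + v = 45 + 72 = 117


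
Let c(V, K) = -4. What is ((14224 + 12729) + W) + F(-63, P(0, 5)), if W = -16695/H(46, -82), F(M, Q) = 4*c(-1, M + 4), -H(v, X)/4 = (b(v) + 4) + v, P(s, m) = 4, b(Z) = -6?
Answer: 4757607/176 ≈ 27032.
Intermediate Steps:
H(v, X) = 8 - 4*v (H(v, X) = -4*((-6 + 4) + v) = -4*(-2 + v) = 8 - 4*v)
F(M, Q) = -16 (F(M, Q) = 4*(-4) = -16)
W = 16695/176 (W = -16695/(8 - 4*46) = -16695/(8 - 184) = -16695/(-176) = -16695*(-1/176) = 16695/176 ≈ 94.858)
((14224 + 12729) + W) + F(-63, P(0, 5)) = ((14224 + 12729) + 16695/176) - 16 = (26953 + 16695/176) - 16 = 4760423/176 - 16 = 4757607/176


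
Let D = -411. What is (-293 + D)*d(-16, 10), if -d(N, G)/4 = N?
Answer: -45056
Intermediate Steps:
d(N, G) = -4*N
(-293 + D)*d(-16, 10) = (-293 - 411)*(-4*(-16)) = -704*64 = -45056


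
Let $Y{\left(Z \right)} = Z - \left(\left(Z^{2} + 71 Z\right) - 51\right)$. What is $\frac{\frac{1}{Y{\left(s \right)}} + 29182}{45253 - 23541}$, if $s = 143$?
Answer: $\frac{887366255}{660218496} \approx 1.344$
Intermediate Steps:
$Y{\left(Z \right)} = 51 - Z^{2} - 70 Z$ ($Y{\left(Z \right)} = Z - \left(-51 + Z^{2} + 71 Z\right) = 51 - Z^{2} - 70 Z$)
$\frac{\frac{1}{Y{\left(s \right)}} + 29182}{45253 - 23541} = \frac{\frac{1}{51 - 143^{2} - 10010} + 29182}{45253 - 23541} = \frac{\frac{1}{51 - 20449 - 10010} + 29182}{21712} = \left(\frac{1}{51 - 20449 - 10010} + 29182\right) \frac{1}{21712} = \left(\frac{1}{-30408} + 29182\right) \frac{1}{21712} = \left(- \frac{1}{30408} + 29182\right) \frac{1}{21712} = \frac{887366255}{30408} \cdot \frac{1}{21712} = \frac{887366255}{660218496}$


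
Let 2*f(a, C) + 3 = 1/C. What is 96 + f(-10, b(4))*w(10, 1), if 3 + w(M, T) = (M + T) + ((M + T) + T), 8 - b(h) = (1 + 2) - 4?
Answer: 604/9 ≈ 67.111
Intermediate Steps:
b(h) = 9 (b(h) = 8 - ((1 + 2) - 4) = 8 - (3 - 4) = 8 - 1*(-1) = 8 + 1 = 9)
f(a, C) = -3/2 + 1/(2*C)
w(M, T) = -3 + 2*M + 3*T (w(M, T) = -3 + ((M + T) + ((M + T) + T)) = -3 + ((M + T) + (M + 2*T)) = -3 + (2*M + 3*T) = -3 + 2*M + 3*T)
96 + f(-10, b(4))*w(10, 1) = 96 + ((½)*(1 - 3*9)/9)*(-3 + 2*10 + 3*1) = 96 + ((½)*(⅑)*(1 - 27))*(-3 + 20 + 3) = 96 + ((½)*(⅑)*(-26))*20 = 96 - 13/9*20 = 96 - 260/9 = 604/9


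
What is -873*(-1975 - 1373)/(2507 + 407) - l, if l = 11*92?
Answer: -422/47 ≈ -8.9787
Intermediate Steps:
l = 1012
-873*(-1975 - 1373)/(2507 + 407) - l = -873*(-1975 - 1373)/(2507 + 407) - 1*1012 = -873/(2914/(-3348)) - 1012 = -873/(2914*(-1/3348)) - 1012 = -873/(-47/54) - 1012 = -873*(-54/47) - 1012 = 47142/47 - 1012 = -422/47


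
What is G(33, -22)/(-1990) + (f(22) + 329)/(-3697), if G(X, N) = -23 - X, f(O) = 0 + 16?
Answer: -239759/3678515 ≈ -0.065178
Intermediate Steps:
f(O) = 16
G(33, -22)/(-1990) + (f(22) + 329)/(-3697) = (-23 - 1*33)/(-1990) + (16 + 329)/(-3697) = (-23 - 33)*(-1/1990) + 345*(-1/3697) = -56*(-1/1990) - 345/3697 = 28/995 - 345/3697 = -239759/3678515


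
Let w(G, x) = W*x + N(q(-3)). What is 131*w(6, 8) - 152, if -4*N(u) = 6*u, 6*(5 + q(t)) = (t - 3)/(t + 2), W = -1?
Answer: -414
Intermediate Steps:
q(t) = -5 + (-3 + t)/(6*(2 + t)) (q(t) = -5 + ((t - 3)/(t + 2))/6 = -5 + ((-3 + t)/(2 + t))/6 = -5 + (-3 + t)/(6*(2 + t)))
N(u) = -3*u/2
w(G, x) = 6 - x (w(G, x) = -x - (-63 - 29*(-3))/(4*(2 - 3)) = -x - (-63 + 87)/(4*(-1)) = -x - (-1)*24/4 = -x - 3/2*(-4) = -x + 6 = 6 - x)
131*w(6, 8) - 152 = 131*(6 - 1*8) - 152 = 131*(6 - 8) - 152 = 131*(-2) - 152 = -262 - 152 = -414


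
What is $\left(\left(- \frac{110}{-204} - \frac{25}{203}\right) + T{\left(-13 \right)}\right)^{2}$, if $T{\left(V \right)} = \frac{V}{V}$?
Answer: $\frac{859721041}{428738436} \approx 2.0052$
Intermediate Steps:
$T{\left(V \right)} = 1$
$\left(\left(- \frac{110}{-204} - \frac{25}{203}\right) + T{\left(-13 \right)}\right)^{2} = \left(\left(- \frac{110}{-204} - \frac{25}{203}\right) + 1\right)^{2} = \left(\left(\left(-110\right) \left(- \frac{1}{204}\right) - \frac{25}{203}\right) + 1\right)^{2} = \left(\left(\frac{55}{102} - \frac{25}{203}\right) + 1\right)^{2} = \left(\frac{8615}{20706} + 1\right)^{2} = \left(\frac{29321}{20706}\right)^{2} = \frac{859721041}{428738436}$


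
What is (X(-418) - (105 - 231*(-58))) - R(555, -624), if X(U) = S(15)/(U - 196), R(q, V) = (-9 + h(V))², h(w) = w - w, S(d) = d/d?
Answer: -8340577/614 ≈ -13584.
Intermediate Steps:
S(d) = 1
h(w) = 0
R(q, V) = 81 (R(q, V) = (-9 + 0)² = (-9)² = 81)
X(U) = 1/(-196 + U) (X(U) = 1/(U - 196) = 1/(-196 + U))
(X(-418) - (105 - 231*(-58))) - R(555, -624) = (1/(-196 - 418) - (105 - 231*(-58))) - 1*81 = (1/(-614) - (105 + 13398)) - 81 = (-1/614 - 1*13503) - 81 = (-1/614 - 13503) - 81 = -8290843/614 - 81 = -8340577/614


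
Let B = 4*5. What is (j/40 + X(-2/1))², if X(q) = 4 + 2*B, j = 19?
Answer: 3164841/1600 ≈ 1978.0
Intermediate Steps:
B = 20
X(q) = 44 (X(q) = 4 + 2*20 = 4 + 40 = 44)
(j/40 + X(-2/1))² = (19/40 + 44)² = (1779/40)² = 3164841/1600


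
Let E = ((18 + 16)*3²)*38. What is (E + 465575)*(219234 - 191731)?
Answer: 13124514109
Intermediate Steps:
E = 11628 (E = (34*9)*38 = 306*38 = 11628)
(E + 465575)*(219234 - 191731) = (11628 + 465575)*(219234 - 191731) = 477203*27503 = 13124514109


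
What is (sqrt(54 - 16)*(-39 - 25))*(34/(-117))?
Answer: 2176*sqrt(38)/117 ≈ 114.65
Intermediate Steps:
(sqrt(54 - 16)*(-39 - 25))*(34/(-117)) = (sqrt(38)*(-64))*(34*(-1/117)) = -64*sqrt(38)*(-34/117) = 2176*sqrt(38)/117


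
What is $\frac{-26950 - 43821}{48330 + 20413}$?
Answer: $- \frac{70771}{68743} \approx -1.0295$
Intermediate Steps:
$\frac{-26950 - 43821}{48330 + 20413} = - \frac{70771}{68743}$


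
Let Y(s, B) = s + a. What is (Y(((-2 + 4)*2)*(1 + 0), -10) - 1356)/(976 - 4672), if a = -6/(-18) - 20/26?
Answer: 685/1872 ≈ 0.36592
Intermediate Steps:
a = -17/39 (a = -6*(-1/18) - 20*1/26 = ⅓ - 10/13 = -17/39 ≈ -0.43590)
Y(s, B) = -17/39 + s (Y(s, B) = s - 17/39 = -17/39 + s)
(Y(((-2 + 4)*2)*(1 + 0), -10) - 1356)/(976 - 4672) = ((-17/39 + ((-2 + 4)*2)*(1 + 0)) - 1356)/(976 - 4672) = ((-17/39 + (2*2)*1) - 1356)/(-3696) = ((-17/39 + 4*1) - 1356)*(-1/3696) = ((-17/39 + 4) - 1356)*(-1/3696) = (139/39 - 1356)*(-1/3696) = -52745/39*(-1/3696) = 685/1872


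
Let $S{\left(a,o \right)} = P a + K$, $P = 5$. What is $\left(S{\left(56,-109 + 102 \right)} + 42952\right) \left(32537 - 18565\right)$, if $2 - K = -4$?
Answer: $604121336$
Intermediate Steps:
$K = 6$ ($K = 2 - -4 = 2 + 4 = 6$)
$S{\left(a,o \right)} = 6 + 5 a$ ($S{\left(a,o \right)} = 5 a + 6 = 6 + 5 a$)
$\left(S{\left(56,-109 + 102 \right)} + 42952\right) \left(32537 - 18565\right) = \left(\left(6 + 5 \cdot 56\right) + 42952\right) \left(32537 - 18565\right) = \left(\left(6 + 280\right) + 42952\right) 13972 = \left(286 + 42952\right) 13972 = 43238 \cdot 13972 = 604121336$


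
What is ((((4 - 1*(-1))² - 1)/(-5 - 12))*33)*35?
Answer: -27720/17 ≈ -1630.6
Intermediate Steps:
((((4 - 1*(-1))² - 1)/(-5 - 12))*33)*35 = ((((4 + 1)² - 1)/(-17))*33)*35 = (((5² - 1)*(-1/17))*33)*35 = (((25 - 1)*(-1/17))*33)*35 = ((24*(-1/17))*33)*35 = -24/17*33*35 = -792/17*35 = -27720/17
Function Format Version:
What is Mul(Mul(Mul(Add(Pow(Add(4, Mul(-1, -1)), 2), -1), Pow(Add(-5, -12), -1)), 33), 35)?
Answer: Rational(-27720, 17) ≈ -1630.6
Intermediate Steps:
Mul(Mul(Mul(Add(Pow(Add(4, Mul(-1, -1)), 2), -1), Pow(Add(-5, -12), -1)), 33), 35) = Mul(Mul(Mul(Add(Pow(Add(4, 1), 2), -1), Pow(-17, -1)), 33), 35) = Mul(Mul(Mul(Add(Pow(5, 2), -1), Rational(-1, 17)), 33), 35) = Mul(Mul(Mul(Add(25, -1), Rational(-1, 17)), 33), 35) = Mul(Mul(Mul(24, Rational(-1, 17)), 33), 35) = Mul(Mul(Rational(-24, 17), 33), 35) = Mul(Rational(-792, 17), 35) = Rational(-27720, 17)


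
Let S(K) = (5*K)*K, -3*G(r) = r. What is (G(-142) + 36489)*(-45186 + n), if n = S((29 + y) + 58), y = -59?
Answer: -4523124994/3 ≈ -1.5077e+9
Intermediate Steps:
G(r) = -r/3
S(K) = 5*K²
n = 3920 (n = 5*((29 - 59) + 58)² = 5*(-30 + 58)² = 5*28² = 5*784 = 3920)
(G(-142) + 36489)*(-45186 + n) = (-⅓*(-142) + 36489)*(-45186 + 3920) = (142/3 + 36489)*(-41266) = (109609/3)*(-41266) = -4523124994/3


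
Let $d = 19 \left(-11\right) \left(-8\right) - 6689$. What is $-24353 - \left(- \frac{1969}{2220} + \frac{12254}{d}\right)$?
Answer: $- \frac{271200299867}{11137740} \approx -24350.0$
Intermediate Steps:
$d = -5017$ ($d = \left(-209\right) \left(-8\right) - 6689 = 1672 - 6689 = -5017$)
$-24353 - \left(- \frac{1969}{2220} + \frac{12254}{d}\right) = -24353 - \left(- \frac{12254}{5017} - \frac{1969}{2220}\right) = -24353 - - \frac{37082353}{11137740} = -24353 + \left(\frac{12254}{5017} + \frac{1969}{2220}\right) = -24353 + \frac{37082353}{11137740} = - \frac{271200299867}{11137740}$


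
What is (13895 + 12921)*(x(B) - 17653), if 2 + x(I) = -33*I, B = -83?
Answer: -399987456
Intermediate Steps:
x(I) = -2 - 33*I
(13895 + 12921)*(x(B) - 17653) = (13895 + 12921)*((-2 - 33*(-83)) - 17653) = 26816*((-2 + 2739) - 17653) = 26816*(2737 - 17653) = 26816*(-14916) = -399987456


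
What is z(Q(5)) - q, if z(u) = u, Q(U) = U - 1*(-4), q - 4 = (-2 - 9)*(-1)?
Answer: -6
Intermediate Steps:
q = 15 (q = 4 + (-2 - 9)*(-1) = 4 - 11*(-1) = 4 + 11 = 15)
Q(U) = 4 + U (Q(U) = U + 4 = 4 + U)
z(Q(5)) - q = (4 + 5) - 1*15 = 9 - 15 = -6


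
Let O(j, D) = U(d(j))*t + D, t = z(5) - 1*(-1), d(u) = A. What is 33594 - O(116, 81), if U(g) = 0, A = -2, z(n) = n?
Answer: 33513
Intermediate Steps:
d(u) = -2
t = 6 (t = 5 - 1*(-1) = 5 + 1 = 6)
O(j, D) = D (O(j, D) = 0*6 + D = 0 + D = D)
33594 - O(116, 81) = 33594 - 1*81 = 33594 - 81 = 33513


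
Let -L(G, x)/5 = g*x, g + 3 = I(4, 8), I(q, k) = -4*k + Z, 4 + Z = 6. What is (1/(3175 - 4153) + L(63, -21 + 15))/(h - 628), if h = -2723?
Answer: 968221/3277278 ≈ 0.29543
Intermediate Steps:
Z = 2 (Z = -4 + 6 = 2)
I(q, k) = 2 - 4*k (I(q, k) = -4*k + 2 = 2 - 4*k)
g = -33 (g = -3 + (2 - 4*8) = -3 + (2 - 32) = -3 - 30 = -33)
L(G, x) = 165*x (L(G, x) = -(-165)*x = 165*x)
(1/(3175 - 4153) + L(63, -21 + 15))/(h - 628) = (1/(3175 - 4153) + 165*(-21 + 15))/(-2723 - 628) = (1/(-978) + 165*(-6))/(-3351) = (-1/978 - 990)*(-1/3351) = -968221/978*(-1/3351) = 968221/3277278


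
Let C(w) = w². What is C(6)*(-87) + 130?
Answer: -3002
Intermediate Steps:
C(6)*(-87) + 130 = 6²*(-87) + 130 = 36*(-87) + 130 = -3132 + 130 = -3002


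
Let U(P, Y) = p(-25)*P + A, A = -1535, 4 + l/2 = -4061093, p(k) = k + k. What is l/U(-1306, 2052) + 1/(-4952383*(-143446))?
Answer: -641111423881656103/5033180682930530 ≈ -127.38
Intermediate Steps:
p(k) = 2*k
l = -8122194 (l = -8 + 2*(-4061093) = -8 - 8122186 = -8122194)
U(P, Y) = -1535 - 50*P (U(P, Y) = (2*(-25))*P - 1535 = -50*P - 1535 = -1535 - 50*P)
l/U(-1306, 2052) + 1/(-4952383*(-143446)) = -8122194/(-1535 - 50*(-1306)) + 1/(-4952383*(-143446)) = -8122194/(-1535 + 65300) - 1/4952383*(-1/143446) = -8122194/63765 + 1/710399531818 = -8122194*1/63765 + 1/710399531818 = -902466/7085 + 1/710399531818 = -641111423881656103/5033180682930530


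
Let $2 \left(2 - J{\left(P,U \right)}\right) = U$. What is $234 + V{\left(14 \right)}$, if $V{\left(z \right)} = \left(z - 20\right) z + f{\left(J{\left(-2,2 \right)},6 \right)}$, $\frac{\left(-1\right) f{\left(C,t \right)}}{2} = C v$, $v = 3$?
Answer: $144$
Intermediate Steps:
$J{\left(P,U \right)} = 2 - \frac{U}{2}$
$f{\left(C,t \right)} = - 6 C$ ($f{\left(C,t \right)} = - 2 C 3 = - 2 \cdot 3 C = - 6 C$)
$V{\left(z \right)} = -6 + z \left(-20 + z\right)$ ($V{\left(z \right)} = \left(z - 20\right) z - 6 \left(2 - 1\right) = \left(-20 + z\right) z - 6 \left(2 - 1\right) = z \left(-20 + z\right) - 6 = -6 + z \left(-20 + z\right)$)
$234 + V{\left(14 \right)} = 234 - \left(286 - 196\right) = 234 - 90 = 144$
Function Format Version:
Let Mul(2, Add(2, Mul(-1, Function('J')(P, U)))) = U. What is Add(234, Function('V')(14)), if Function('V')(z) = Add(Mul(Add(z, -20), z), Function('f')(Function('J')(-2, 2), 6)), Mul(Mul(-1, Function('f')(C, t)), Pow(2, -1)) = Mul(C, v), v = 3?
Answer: 144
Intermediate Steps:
Function('J')(P, U) = Add(2, Mul(Rational(-1, 2), U))
Function('f')(C, t) = Mul(-6, C) (Function('f')(C, t) = Mul(-2, Mul(C, 3)) = Mul(-2, Mul(3, C)) = Mul(-6, C))
Function('V')(z) = Add(-6, Mul(z, Add(-20, z))) (Function('V')(z) = Add(Mul(Add(z, -20), z), Mul(-6, Add(2, Mul(Rational(-1, 2), 2)))) = Add(Mul(Add(-20, z), z), Mul(-6, Add(2, -1))) = Add(Mul(z, Add(-20, z)), Mul(-6, 1)) = Add(Mul(z, Add(-20, z)), -6) = Add(-6, Mul(z, Add(-20, z))))
Add(234, Function('V')(14)) = Add(234, Add(-6, Pow(14, 2), Mul(-20, 14))) = Add(234, Add(-6, 196, -280)) = Add(234, -90) = 144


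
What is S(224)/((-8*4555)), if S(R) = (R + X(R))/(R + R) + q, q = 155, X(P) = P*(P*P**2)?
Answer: -2247947/14576 ≈ -154.22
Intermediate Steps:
X(P) = P**4 (X(P) = P*P**3 = P**4)
S(R) = 155 + (R + R**4)/(2*R) (S(R) = (R + R**4)/(R + R) + 155 = (R + R**4)/((2*R)) + 155 = (R + R**4)*(1/(2*R)) + 155 = (R + R**4)/(2*R) + 155 = 155 + (R + R**4)/(2*R))
S(224)/((-8*4555)) = (311/2 + (1/2)*224**3)/((-8*4555)) = (311/2 + (1/2)*11239424)/(-36440) = (311/2 + 5619712)*(-1/36440) = (11239735/2)*(-1/36440) = -2247947/14576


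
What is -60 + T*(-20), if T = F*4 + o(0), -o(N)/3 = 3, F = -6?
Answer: 600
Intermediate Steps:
o(N) = -9 (o(N) = -3*3 = -9)
T = -33 (T = -6*4 - 9 = -24 - 9 = -33)
-60 + T*(-20) = -60 - 33*(-20) = -60 + 660 = 600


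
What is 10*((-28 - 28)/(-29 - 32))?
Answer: 560/61 ≈ 9.1803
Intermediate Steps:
10*((-28 - 28)/(-29 - 32)) = 10*(-56/(-61)) = 10*(-56*(-1/61)) = 10*(56/61) = 560/61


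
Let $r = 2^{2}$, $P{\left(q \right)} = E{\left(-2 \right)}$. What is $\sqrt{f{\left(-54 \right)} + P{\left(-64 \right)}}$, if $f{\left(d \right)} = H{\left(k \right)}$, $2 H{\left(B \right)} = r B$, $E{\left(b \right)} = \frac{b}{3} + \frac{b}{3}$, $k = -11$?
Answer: $\frac{i \sqrt{210}}{3} \approx 4.8305 i$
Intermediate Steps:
$E{\left(b \right)} = \frac{2 b}{3}$ ($E{\left(b \right)} = b \frac{1}{3} + b \frac{1}{3} = \frac{b}{3} + \frac{b}{3} = \frac{2 b}{3}$)
$P{\left(q \right)} = - \frac{4}{3}$ ($P{\left(q \right)} = \frac{2}{3} \left(-2\right) = - \frac{4}{3}$)
$r = 4$
$H{\left(B \right)} = 2 B$ ($H{\left(B \right)} = \frac{4 B}{2} = 2 B$)
$f{\left(d \right)} = -22$ ($f{\left(d \right)} = 2 \left(-11\right) = -22$)
$\sqrt{f{\left(-54 \right)} + P{\left(-64 \right)}} = \sqrt{-22 - \frac{4}{3}} = \sqrt{- \frac{70}{3}} = \frac{i \sqrt{210}}{3}$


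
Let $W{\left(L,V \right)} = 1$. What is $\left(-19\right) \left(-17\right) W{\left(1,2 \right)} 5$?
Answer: $1615$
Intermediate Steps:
$\left(-19\right) \left(-17\right) W{\left(1,2 \right)} 5 = \left(-19\right) \left(-17\right) 1 \cdot 5 = 323 \cdot 5 = 1615$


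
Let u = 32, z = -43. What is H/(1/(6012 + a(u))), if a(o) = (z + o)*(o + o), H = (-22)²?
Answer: 2569072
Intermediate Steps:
H = 484
a(o) = 2*o*(-43 + o) (a(o) = (-43 + o)*(o + o) = (-43 + o)*(2*o) = 2*o*(-43 + o))
H/(1/(6012 + a(u))) = 484/(1/(6012 + 2*32*(-43 + 32))) = 484/(1/(6012 + 2*32*(-11))) = 484/(1/(6012 - 704)) = 484/(1/5308) = 484*5308 = 2569072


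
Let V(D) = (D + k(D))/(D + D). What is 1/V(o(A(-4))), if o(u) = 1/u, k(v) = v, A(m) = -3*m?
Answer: 1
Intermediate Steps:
V(D) = 1 (V(D) = (D + D)/(D + D) = (2*D)/((2*D)) = (2*D)*(1/(2*D)) = 1)
1/V(o(A(-4))) = 1/1 = 1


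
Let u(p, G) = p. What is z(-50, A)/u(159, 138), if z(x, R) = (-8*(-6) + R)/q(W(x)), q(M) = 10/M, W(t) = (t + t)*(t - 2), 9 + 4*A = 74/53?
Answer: 1270490/8427 ≈ 150.76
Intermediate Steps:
A = -403/212 (A = -9/4 + (74/53)/4 = -9/4 + (74*(1/53))/4 = -9/4 + (¼)*(74/53) = -9/4 + 37/106 = -403/212 ≈ -1.9009)
W(t) = 2*t*(-2 + t) (W(t) = (2*t)*(-2 + t) = 2*t*(-2 + t))
z(x, R) = x*(-2 + x)*(48 + R)/5 (z(x, R) = (-8*(-6) + R)/((10/((2*x*(-2 + x))))) = (48 + R)/((10*(1/(2*x*(-2 + x))))) = (48 + R)/((5/(x*(-2 + x)))) = (48 + R)*(x*(-2 + x)/5) = x*(-2 + x)*(48 + R)/5)
z(-50, A)/u(159, 138) = ((⅕)*(-50)*(-2 - 50)*(48 - 403/212))/159 = ((⅕)*(-50)*(-52)*(9773/212))*(1/159) = (1270490/53)*(1/159) = 1270490/8427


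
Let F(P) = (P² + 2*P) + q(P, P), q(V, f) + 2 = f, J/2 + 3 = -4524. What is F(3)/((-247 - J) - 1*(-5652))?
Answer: 16/14459 ≈ 0.0011066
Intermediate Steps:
J = -9054 (J = -6 + 2*(-4524) = -6 - 9048 = -9054)
q(V, f) = -2 + f
F(P) = -2 + P² + 3*P (F(P) = (P² + 2*P) + (-2 + P) = -2 + P² + 3*P)
F(3)/((-247 - J) - 1*(-5652)) = (-2 + 3² + 3*3)/((-247 - 1*(-9054)) - 1*(-5652)) = (-2 + 9 + 9)/((-247 + 9054) + 5652) = 16/(8807 + 5652) = 16/14459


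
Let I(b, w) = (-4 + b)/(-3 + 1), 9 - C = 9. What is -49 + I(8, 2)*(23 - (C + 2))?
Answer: -91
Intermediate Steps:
C = 0 (C = 9 - 1*9 = 9 - 9 = 0)
I(b, w) = 2 - b/2 (I(b, w) = (-4 + b)/(-2) = (-4 + b)*(-1/2) = 2 - b/2)
-49 + I(8, 2)*(23 - (C + 2)) = -49 + (2 - 1/2*8)*(23 - (0 + 2)) = -49 + (2 - 4)*(23 - 1*2) = -49 - 2*(23 - 2) = -49 - 2*21 = -49 - 42 = -91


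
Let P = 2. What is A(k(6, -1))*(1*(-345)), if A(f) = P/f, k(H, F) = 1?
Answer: -690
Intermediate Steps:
A(f) = 2/f
A(k(6, -1))*(1*(-345)) = (2/1)*(1*(-345)) = (2*1)*(-345) = 2*(-345) = -690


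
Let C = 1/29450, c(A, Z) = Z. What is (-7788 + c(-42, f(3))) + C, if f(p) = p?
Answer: -229268249/29450 ≈ -7785.0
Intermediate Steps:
C = 1/29450 ≈ 3.3956e-5
(-7788 + c(-42, f(3))) + C = (-7788 + 3) + 1/29450 = -7785 + 1/29450 = -229268249/29450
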